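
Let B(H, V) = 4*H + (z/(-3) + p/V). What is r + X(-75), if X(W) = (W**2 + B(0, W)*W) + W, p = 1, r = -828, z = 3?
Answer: 4798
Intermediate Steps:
B(H, V) = -1 + 1/V + 4*H (B(H, V) = 4*H + (3/(-3) + 1/V) = 4*H + (3*(-1/3) + 1/V) = 4*H + (-1 + 1/V) = -1 + 1/V + 4*H)
X(W) = W + W**2 + W*(-1 + 1/W) (X(W) = (W**2 + (-1 + 1/W + 4*0)*W) + W = (W**2 + (-1 + 1/W + 0)*W) + W = (W**2 + (-1 + 1/W)*W) + W = (W**2 + W*(-1 + 1/W)) + W = W + W**2 + W*(-1 + 1/W))
r + X(-75) = -828 + (1 + (-75)**2) = -828 + (1 + 5625) = -828 + 5626 = 4798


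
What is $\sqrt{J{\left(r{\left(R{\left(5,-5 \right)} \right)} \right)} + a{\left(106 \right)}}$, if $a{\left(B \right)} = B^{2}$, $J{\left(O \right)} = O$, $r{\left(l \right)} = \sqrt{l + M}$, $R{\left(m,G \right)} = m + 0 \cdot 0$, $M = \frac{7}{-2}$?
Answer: $\frac{\sqrt{44944 + 2 \sqrt{6}}}{2} \approx 106.01$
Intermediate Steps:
$M = - \frac{7}{2}$ ($M = 7 \left(- \frac{1}{2}\right) = - \frac{7}{2} \approx -3.5$)
$R{\left(m,G \right)} = m$ ($R{\left(m,G \right)} = m + 0 = m$)
$r{\left(l \right)} = \sqrt{- \frac{7}{2} + l}$ ($r{\left(l \right)} = \sqrt{l - \frac{7}{2}} = \sqrt{- \frac{7}{2} + l}$)
$\sqrt{J{\left(r{\left(R{\left(5,-5 \right)} \right)} \right)} + a{\left(106 \right)}} = \sqrt{\frac{\sqrt{-14 + 4 \cdot 5}}{2} + 106^{2}} = \sqrt{\frac{\sqrt{-14 + 20}}{2} + 11236} = \sqrt{\frac{\sqrt{6}}{2} + 11236} = \sqrt{11236 + \frac{\sqrt{6}}{2}}$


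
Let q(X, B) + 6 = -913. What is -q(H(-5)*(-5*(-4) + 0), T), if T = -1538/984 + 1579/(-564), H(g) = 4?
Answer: 919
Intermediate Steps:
T = -50441/11562 (T = -1538*1/984 + 1579*(-1/564) = -769/492 - 1579/564 = -50441/11562 ≈ -4.3627)
q(X, B) = -919 (q(X, B) = -6 - 913 = -919)
-q(H(-5)*(-5*(-4) + 0), T) = -1*(-919) = 919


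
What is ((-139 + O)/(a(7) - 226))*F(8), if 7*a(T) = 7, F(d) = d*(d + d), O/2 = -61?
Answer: 3712/25 ≈ 148.48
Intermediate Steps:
O = -122 (O = 2*(-61) = -122)
F(d) = 2*d² (F(d) = d*(2*d) = 2*d²)
a(T) = 1 (a(T) = (⅐)*7 = 1)
((-139 + O)/(a(7) - 226))*F(8) = ((-139 - 122)/(1 - 226))*(2*8²) = (-261/(-225))*(2*64) = -261*(-1/225)*128 = (29/25)*128 = 3712/25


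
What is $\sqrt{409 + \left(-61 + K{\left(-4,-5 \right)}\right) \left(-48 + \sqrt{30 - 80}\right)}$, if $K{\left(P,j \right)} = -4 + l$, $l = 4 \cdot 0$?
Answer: $\sqrt{3529 - 325 i \sqrt{2}} \approx 59.531 - 3.8604 i$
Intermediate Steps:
$l = 0$
$K{\left(P,j \right)} = -4$ ($K{\left(P,j \right)} = -4 + 0 = -4$)
$\sqrt{409 + \left(-61 + K{\left(-4,-5 \right)}\right) \left(-48 + \sqrt{30 - 80}\right)} = \sqrt{409 + \left(-61 - 4\right) \left(-48 + \sqrt{30 - 80}\right)} = \sqrt{409 - 65 \left(-48 + \sqrt{-50}\right)} = \sqrt{409 - 65 \left(-48 + 5 i \sqrt{2}\right)} = \sqrt{409 + \left(3120 - 325 i \sqrt{2}\right)} = \sqrt{3529 - 325 i \sqrt{2}}$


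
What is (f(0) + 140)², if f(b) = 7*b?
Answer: 19600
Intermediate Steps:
(f(0) + 140)² = (7*0 + 140)² = (0 + 140)² = 140² = 19600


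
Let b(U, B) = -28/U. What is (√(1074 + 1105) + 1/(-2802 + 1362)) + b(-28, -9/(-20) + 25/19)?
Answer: 1439/1440 + √2179 ≈ 47.679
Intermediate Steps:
(√(1074 + 1105) + 1/(-2802 + 1362)) + b(-28, -9/(-20) + 25/19) = (√(1074 + 1105) + 1/(-2802 + 1362)) - 28/(-28) = (√2179 + 1/(-1440)) - 28*(-1/28) = (√2179 - 1/1440) + 1 = (-1/1440 + √2179) + 1 = 1439/1440 + √2179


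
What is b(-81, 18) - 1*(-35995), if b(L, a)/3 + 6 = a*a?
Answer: 36949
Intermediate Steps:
b(L, a) = -18 + 3*a² (b(L, a) = -18 + 3*(a*a) = -18 + 3*a²)
b(-81, 18) - 1*(-35995) = (-18 + 3*18²) - 1*(-35995) = (-18 + 3*324) + 35995 = (-18 + 972) + 35995 = 954 + 35995 = 36949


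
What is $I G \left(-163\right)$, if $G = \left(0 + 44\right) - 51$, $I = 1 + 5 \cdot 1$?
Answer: $6846$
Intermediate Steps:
$I = 6$ ($I = 1 + 5 = 6$)
$G = -7$ ($G = 44 - 51 = -7$)
$I G \left(-163\right) = 6 \left(-7\right) \left(-163\right) = \left(-42\right) \left(-163\right) = 6846$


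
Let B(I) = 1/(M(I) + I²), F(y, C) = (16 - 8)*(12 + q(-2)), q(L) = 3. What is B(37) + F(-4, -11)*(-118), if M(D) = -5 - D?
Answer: -18790319/1327 ≈ -14160.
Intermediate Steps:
F(y, C) = 120 (F(y, C) = (16 - 8)*(12 + 3) = 8*15 = 120)
B(I) = 1/(-5 + I² - I) (B(I) = 1/((-5 - I) + I²) = 1/(-5 + I² - I))
B(37) + F(-4, -11)*(-118) = 1/(-5 + 37² - 1*37) + 120*(-118) = 1/(-5 + 1369 - 37) - 14160 = 1/1327 - 14160 = -18790319/1327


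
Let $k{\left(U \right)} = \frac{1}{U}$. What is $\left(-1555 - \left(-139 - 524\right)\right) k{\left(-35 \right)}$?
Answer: $\frac{892}{35} \approx 25.486$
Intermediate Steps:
$\left(-1555 - \left(-139 - 524\right)\right) k{\left(-35 \right)} = \frac{-1555 - \left(-139 - 524\right)}{-35} = \left(-1555 - \left(-139 - 524\right)\right) \left(- \frac{1}{35}\right) = \left(-1555 - -663\right) \left(- \frac{1}{35}\right) = \left(-1555 + 663\right) \left(- \frac{1}{35}\right) = \left(-892\right) \left(- \frac{1}{35}\right) = \frac{892}{35}$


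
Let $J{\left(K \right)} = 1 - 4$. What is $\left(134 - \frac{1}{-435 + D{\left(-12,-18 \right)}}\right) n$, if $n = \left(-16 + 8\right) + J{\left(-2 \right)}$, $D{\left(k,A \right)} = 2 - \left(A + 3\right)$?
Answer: $- \frac{56013}{38} \approx -1474.0$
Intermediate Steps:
$J{\left(K \right)} = -3$
$D{\left(k,A \right)} = -1 - A$ ($D{\left(k,A \right)} = 2 - \left(3 + A\right) = -1 - A$)
$n = -11$ ($n = \left(-16 + 8\right) - 3 = -8 - 3 = -11$)
$\left(134 - \frac{1}{-435 + D{\left(-12,-18 \right)}}\right) n = \left(134 - \frac{1}{-435 - -17}\right) \left(-11\right) = \left(134 - \frac{1}{-435 + \left(-1 + 18\right)}\right) \left(-11\right) = \left(134 - \frac{1}{-435 + 17}\right) \left(-11\right) = \left(134 - \frac{1}{-418}\right) \left(-11\right) = \left(134 - - \frac{1}{418}\right) \left(-11\right) = \left(134 + \frac{1}{418}\right) \left(-11\right) = \frac{56013}{418} \left(-11\right) = - \frac{56013}{38}$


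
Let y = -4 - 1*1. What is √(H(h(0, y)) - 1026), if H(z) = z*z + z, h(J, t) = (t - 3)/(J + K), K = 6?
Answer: I*√9230/3 ≈ 32.024*I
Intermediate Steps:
y = -5 (y = -4 - 1 = -5)
h(J, t) = (-3 + t)/(6 + J) (h(J, t) = (t - 3)/(J + 6) = (-3 + t)/(6 + J))
H(z) = z + z² (H(z) = z² + z = z + z²)
√(H(h(0, y)) - 1026) = √(((-3 - 5)/(6 + 0))*(1 + (-3 - 5)/(6 + 0)) - 1026) = √((-8/6)*(1 - 8/6) - 1026) = √(((⅙)*(-8))*(1 + (⅙)*(-8)) - 1026) = √(-4*(1 - 4/3)/3 - 1026) = √(-4/3*(-⅓) - 1026) = √(4/9 - 1026) = √(-9230/9) = I*√9230/3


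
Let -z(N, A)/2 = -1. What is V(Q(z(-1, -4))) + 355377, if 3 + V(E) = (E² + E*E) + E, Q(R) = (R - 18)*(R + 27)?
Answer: 785502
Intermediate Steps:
z(N, A) = 2 (z(N, A) = -2*(-1) = 2)
Q(R) = (-18 + R)*(27 + R)
V(E) = -3 + E + 2*E² (V(E) = -3 + ((E² + E*E) + E) = -3 + ((E² + E²) + E) = -3 + (2*E² + E) = -3 + (E + 2*E²) = -3 + E + 2*E²)
V(Q(z(-1, -4))) + 355377 = (-3 + (-486 + 2² + 9*2) + 2*(-486 + 2² + 9*2)²) + 355377 = (-3 + (-486 + 4 + 18) + 2*(-486 + 4 + 18)²) + 355377 = (-3 - 464 + 2*(-464)²) + 355377 = (-3 - 464 + 2*215296) + 355377 = (-3 - 464 + 430592) + 355377 = 430125 + 355377 = 785502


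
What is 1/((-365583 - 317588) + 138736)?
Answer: -1/544435 ≈ -1.8368e-6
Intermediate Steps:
1/((-365583 - 317588) + 138736) = 1/(-683171 + 138736) = 1/(-544435) = -1/544435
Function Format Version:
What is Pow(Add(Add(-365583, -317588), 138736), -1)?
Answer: Rational(-1, 544435) ≈ -1.8368e-6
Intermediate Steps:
Pow(Add(Add(-365583, -317588), 138736), -1) = Pow(Add(-683171, 138736), -1) = Pow(-544435, -1) = Rational(-1, 544435)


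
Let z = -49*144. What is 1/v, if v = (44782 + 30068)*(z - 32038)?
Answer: -1/2926185900 ≈ -3.4174e-10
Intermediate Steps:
z = -7056
v = -2926185900 (v = (44782 + 30068)*(-7056 - 32038) = 74850*(-39094) = -2926185900)
1/v = 1/(-2926185900) = -1/2926185900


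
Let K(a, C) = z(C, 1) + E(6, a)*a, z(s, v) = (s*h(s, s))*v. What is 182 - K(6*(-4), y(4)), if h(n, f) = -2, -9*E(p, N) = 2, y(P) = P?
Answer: 554/3 ≈ 184.67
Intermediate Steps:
E(p, N) = -2/9 (E(p, N) = -⅑*2 = -2/9)
z(s, v) = -2*s*v (z(s, v) = (s*(-2))*v = (-2*s)*v = -2*s*v)
K(a, C) = -2*C - 2*a/9 (K(a, C) = -2*C*1 - 2*a/9 = -2*C - 2*a/9)
182 - K(6*(-4), y(4)) = 182 - (-2*4 - 4*(-4)/3) = 182 - (-8 - 2/9*(-24)) = 182 - (-8 + 16/3) = 182 - 1*(-8/3) = 182 + 8/3 = 554/3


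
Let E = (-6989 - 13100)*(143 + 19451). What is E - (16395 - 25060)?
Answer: -393615201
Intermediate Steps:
E = -393623866 (E = -20089*19594 = -393623866)
E - (16395 - 25060) = -393623866 - (16395 - 25060) = -393623866 - 1*(-8665) = -393623866 + 8665 = -393615201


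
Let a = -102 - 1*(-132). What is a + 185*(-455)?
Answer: -84145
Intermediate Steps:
a = 30 (a = -102 + 132 = 30)
a + 185*(-455) = 30 + 185*(-455) = 30 - 84175 = -84145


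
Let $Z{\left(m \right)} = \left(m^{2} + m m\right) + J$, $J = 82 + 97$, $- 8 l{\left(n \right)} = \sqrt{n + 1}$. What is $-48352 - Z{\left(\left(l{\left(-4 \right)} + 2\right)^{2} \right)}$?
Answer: $- \frac{99452425}{2048} + \frac{253 i \sqrt{3}}{32} \approx -48561.0 + 13.694 i$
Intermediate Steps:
$l{\left(n \right)} = - \frac{\sqrt{1 + n}}{8}$ ($l{\left(n \right)} = - \frac{\sqrt{n + 1}}{8} = - \frac{\sqrt{1 + n}}{8}$)
$J = 179$
$Z{\left(m \right)} = 179 + 2 m^{2}$ ($Z{\left(m \right)} = \left(m^{2} + m m\right) + 179 = \left(m^{2} + m^{2}\right) + 179 = 2 m^{2} + 179 = 179 + 2 m^{2}$)
$-48352 - Z{\left(\left(l{\left(-4 \right)} + 2\right)^{2} \right)} = -48352 - \left(179 + 2 \left(\left(- \frac{\sqrt{1 - 4}}{8} + 2\right)^{2}\right)^{2}\right) = -48352 - \left(179 + 2 \left(\left(- \frac{\sqrt{-3}}{8} + 2\right)^{2}\right)^{2}\right) = -48352 - \left(179 + 2 \left(\left(- \frac{i \sqrt{3}}{8} + 2\right)^{2}\right)^{2}\right) = -48352 - \left(179 + 2 \left(\left(2 - \frac{i \sqrt{3}}{8}\right)^{2}\right)^{2}\right) = -48352 - \left(179 + 2 \left(2 - \frac{i \sqrt{3}}{8}\right)^{4}\right) = -48531 - 2 \left(2 - \frac{i \sqrt{3}}{8}\right)^{4}$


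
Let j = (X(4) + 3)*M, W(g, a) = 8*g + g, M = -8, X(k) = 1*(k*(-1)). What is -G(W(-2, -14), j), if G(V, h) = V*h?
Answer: 144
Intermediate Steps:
X(k) = -k (X(k) = 1*(-k) = -k)
W(g, a) = 9*g
j = 8 (j = (-1*4 + 3)*(-8) = (-4 + 3)*(-8) = -1*(-8) = 8)
-G(W(-2, -14), j) = -9*(-2)*8 = -(-18)*8 = -1*(-144) = 144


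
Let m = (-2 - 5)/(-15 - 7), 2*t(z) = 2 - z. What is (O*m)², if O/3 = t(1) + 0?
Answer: 441/1936 ≈ 0.22779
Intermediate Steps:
t(z) = 1 - z/2 (t(z) = (2 - z)/2 = 1 - z/2)
O = 3/2 (O = 3*((1 - ½*1) + 0) = 3*((1 - ½) + 0) = 3*(½ + 0) = 3*(½) = 3/2 ≈ 1.5000)
m = 7/22 (m = -7/(-22) = -7*(-1/22) = 7/22 ≈ 0.31818)
(O*m)² = ((3/2)*(7/22))² = (21/44)² = 441/1936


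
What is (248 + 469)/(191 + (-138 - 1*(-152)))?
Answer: 717/205 ≈ 3.4976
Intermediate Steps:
(248 + 469)/(191 + (-138 - 1*(-152))) = 717/(191 + (-138 + 152)) = 717/(191 + 14) = 717/205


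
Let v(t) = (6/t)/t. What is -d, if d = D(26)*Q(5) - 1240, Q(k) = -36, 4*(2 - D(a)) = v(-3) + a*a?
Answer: -4778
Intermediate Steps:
v(t) = 6/t**2
D(a) = 11/6 - a**2/4 (D(a) = 2 - (6/(-3)**2 + a*a)/4 = 2 - (6*(1/9) + a**2)/4 = 2 - (2/3 + a**2)/4 = 2 + (-1/6 - a**2/4) = 11/6 - a**2/4)
d = 4778 (d = (11/6 - 1/4*26**2)*(-36) - 1240 = (11/6 - 1/4*676)*(-36) - 1240 = (11/6 - 169)*(-36) - 1240 = -1003/6*(-36) - 1240 = 6018 - 1240 = 4778)
-d = -1*4778 = -4778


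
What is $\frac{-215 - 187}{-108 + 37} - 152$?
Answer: $- \frac{10390}{71} \approx -146.34$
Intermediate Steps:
$\frac{-215 - 187}{-108 + 37} - 152 = - \frac{402}{-71} - 152 = \left(-402\right) \left(- \frac{1}{71}\right) - 152 = \frac{402}{71} - 152 = - \frac{10390}{71}$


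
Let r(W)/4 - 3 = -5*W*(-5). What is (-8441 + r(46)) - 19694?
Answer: -23523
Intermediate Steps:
r(W) = 12 + 100*W (r(W) = 12 + 4*(-5*W*(-5)) = 12 + 4*(25*W) = 12 + 100*W)
(-8441 + r(46)) - 19694 = (-8441 + (12 + 100*46)) - 19694 = (-8441 + (12 + 4600)) - 19694 = (-8441 + 4612) - 19694 = -3829 - 19694 = -23523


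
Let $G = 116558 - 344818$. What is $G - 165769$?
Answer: $-394029$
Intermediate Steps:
$G = -228260$ ($G = 116558 - 344818 = -228260$)
$G - 165769 = -228260 - 165769 = -394029$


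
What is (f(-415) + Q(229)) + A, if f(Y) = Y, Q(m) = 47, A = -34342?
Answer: -34710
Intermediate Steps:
(f(-415) + Q(229)) + A = (-415 + 47) - 34342 = -368 - 34342 = -34710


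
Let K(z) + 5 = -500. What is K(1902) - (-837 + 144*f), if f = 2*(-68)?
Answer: 19916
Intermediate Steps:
f = -136
K(z) = -505 (K(z) = -5 - 500 = -505)
K(1902) - (-837 + 144*f) = -505 - (-837 + 144*(-136)) = -505 - (-837 - 19584) = -505 - 1*(-20421) = -505 + 20421 = 19916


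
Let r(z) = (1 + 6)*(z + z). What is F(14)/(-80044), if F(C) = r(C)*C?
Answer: -686/20011 ≈ -0.034281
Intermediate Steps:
r(z) = 14*z (r(z) = 7*(2*z) = 14*z)
F(C) = 14*C² (F(C) = (14*C)*C = 14*C²)
F(14)/(-80044) = (14*14²)/(-80044) = (14*196)*(-1/80044) = 2744*(-1/80044) = -686/20011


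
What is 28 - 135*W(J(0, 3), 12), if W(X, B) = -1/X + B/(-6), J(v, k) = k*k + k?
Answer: 1237/4 ≈ 309.25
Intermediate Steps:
J(v, k) = k + k² (J(v, k) = k² + k = k + k²)
W(X, B) = -1/X - B/6 (W(X, B) = -1/X + B*(-⅙) = -1/X - B/6)
28 - 135*W(J(0, 3), 12) = 28 - 135*(-1/(3*(1 + 3)) - ⅙*12) = 28 - 135*(-1/(3*4) - 2) = 28 - 135*(-1/12 - 2) = 28 - 135*(-25/12) = 28 + 1125/4 = 1237/4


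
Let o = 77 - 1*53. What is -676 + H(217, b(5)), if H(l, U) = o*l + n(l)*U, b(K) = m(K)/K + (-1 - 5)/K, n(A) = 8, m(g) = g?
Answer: 22652/5 ≈ 4530.4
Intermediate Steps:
o = 24 (o = 77 - 53 = 24)
b(K) = 1 - 6/K (b(K) = K/K + (-1 - 5)/K = 1 - 6/K)
H(l, U) = 8*U + 24*l (H(l, U) = 24*l + 8*U = 8*U + 24*l)
-676 + H(217, b(5)) = -676 + (8*((-6 + 5)/5) + 24*217) = -676 + (8*((⅕)*(-1)) + 5208) = -676 + (8*(-⅕) + 5208) = -676 + (-8/5 + 5208) = -676 + 26032/5 = 22652/5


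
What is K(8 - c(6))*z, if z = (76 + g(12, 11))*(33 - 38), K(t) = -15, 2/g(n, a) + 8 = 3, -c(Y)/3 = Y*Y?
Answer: 5670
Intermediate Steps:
c(Y) = -3*Y² (c(Y) = -3*Y*Y = -3*Y²)
g(n, a) = -⅖ (g(n, a) = 2/(-8 + 3) = 2/(-5) = 2*(-⅕) = -⅖)
z = -378 (z = (76 - ⅖)*(33 - 38) = (378/5)*(-5) = -378)
K(8 - c(6))*z = -15*(-378) = 5670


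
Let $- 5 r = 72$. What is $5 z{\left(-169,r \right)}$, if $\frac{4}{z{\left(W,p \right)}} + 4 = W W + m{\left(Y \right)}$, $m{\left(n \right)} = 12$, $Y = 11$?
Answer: $\frac{20}{28569} \approx 0.00070006$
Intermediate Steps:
$r = - \frac{72}{5}$ ($r = \left(- \frac{1}{5}\right) 72 = - \frac{72}{5} \approx -14.4$)
$z{\left(W,p \right)} = \frac{4}{8 + W^{2}}$ ($z{\left(W,p \right)} = \frac{4}{-4 + \left(W W + 12\right)} = \frac{4}{-4 + \left(W^{2} + 12\right)} = \frac{4}{-4 + \left(12 + W^{2}\right)} = \frac{4}{8 + W^{2}}$)
$5 z{\left(-169,r \right)} = 5 \frac{4}{8 + \left(-169\right)^{2}} = 5 \frac{4}{8 + 28561} = 5 \cdot \frac{4}{28569} = \frac{20}{28569}$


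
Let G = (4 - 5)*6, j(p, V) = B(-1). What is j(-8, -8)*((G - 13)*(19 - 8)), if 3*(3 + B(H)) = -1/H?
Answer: 1672/3 ≈ 557.33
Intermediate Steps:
B(H) = -3 - 1/(3*H) (B(H) = -3 + (-1/H)/3 = -3 - 1/(3*H))
j(p, V) = -8/3 (j(p, V) = -3 - ⅓/(-1) = -3 - ⅓*(-1) = -3 + ⅓ = -8/3)
G = -6 (G = -1*6 = -6)
j(-8, -8)*((G - 13)*(19 - 8)) = -8*(-6 - 13)*(19 - 8)/3 = -(-152)*11/3 = -8/3*(-209) = 1672/3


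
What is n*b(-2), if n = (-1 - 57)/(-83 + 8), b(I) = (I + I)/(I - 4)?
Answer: 116/225 ≈ 0.51556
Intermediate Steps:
b(I) = 2*I/(-4 + I) (b(I) = (2*I)/(-4 + I) = 2*I/(-4 + I))
n = 58/75 (n = -58/(-75) = -58*(-1/75) = 58/75 ≈ 0.77333)
n*b(-2) = 58*(2*(-2)/(-4 - 2))/75 = 58*(2*(-2)/(-6))/75 = 58*(2*(-2)*(-⅙))/75 = (58/75)*(⅔) = 116/225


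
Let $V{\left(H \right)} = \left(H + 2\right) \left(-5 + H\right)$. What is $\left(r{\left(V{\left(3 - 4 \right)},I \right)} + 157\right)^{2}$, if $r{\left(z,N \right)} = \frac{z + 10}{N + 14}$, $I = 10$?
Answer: $\frac{889249}{36} \approx 24701.0$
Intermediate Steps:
$V{\left(H \right)} = \left(-5 + H\right) \left(2 + H\right)$ ($V{\left(H \right)} = \left(2 + H\right) \left(-5 + H\right) = \left(-5 + H\right) \left(2 + H\right)$)
$r{\left(z,N \right)} = \frac{10 + z}{14 + N}$
$\left(r{\left(V{\left(3 - 4 \right)},I \right)} + 157\right)^{2} = \left(\frac{10 - \left(10 - \left(3 - 4\right)^{2} + 3 \left(3 - 4\right)\right)}{14 + 10} + 157\right)^{2} = \left(\frac{10 - \left(10 - \left(3 - 4\right)^{2} + 3 \left(3 - 4\right)\right)}{24} + 157\right)^{2} = \left(\frac{10 - \left(7 - 1\right)}{24} + 157\right)^{2} = \left(\frac{10 + \left(-10 + 1 + 3\right)}{24} + 157\right)^{2} = \left(\frac{10 - 6}{24} + 157\right)^{2} = \left(\frac{1}{24} \cdot 4 + 157\right)^{2} = \left(\frac{1}{6} + 157\right)^{2} = \left(\frac{943}{6}\right)^{2} = \frac{889249}{36}$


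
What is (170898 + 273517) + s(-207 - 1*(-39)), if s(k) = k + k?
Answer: 444079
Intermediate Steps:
s(k) = 2*k
(170898 + 273517) + s(-207 - 1*(-39)) = (170898 + 273517) + 2*(-207 - 1*(-39)) = 444415 + 2*(-207 + 39) = 444415 + 2*(-168) = 444415 - 336 = 444079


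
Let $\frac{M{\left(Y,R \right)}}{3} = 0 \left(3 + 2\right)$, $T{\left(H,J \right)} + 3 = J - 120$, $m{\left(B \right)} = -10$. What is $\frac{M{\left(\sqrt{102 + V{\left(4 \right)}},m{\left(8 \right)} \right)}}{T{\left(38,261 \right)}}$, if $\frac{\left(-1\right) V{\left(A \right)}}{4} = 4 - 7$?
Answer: $0$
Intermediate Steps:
$V{\left(A \right)} = 12$ ($V{\left(A \right)} = - 4 \left(4 - 7\right) = \left(-4\right) \left(-3\right) = 12$)
$T{\left(H,J \right)} = -123 + J$ ($T{\left(H,J \right)} = -3 + \left(J - 120\right) = -3 + \left(-120 + J\right) = -123 + J$)
$M{\left(Y,R \right)} = 0$ ($M{\left(Y,R \right)} = 3 \cdot 0 \left(3 + 2\right) = 3 \cdot 0 \cdot 5 = 3 \cdot 0 = 0$)
$\frac{M{\left(\sqrt{102 + V{\left(4 \right)}},m{\left(8 \right)} \right)}}{T{\left(38,261 \right)}} = \frac{0}{-123 + 261} = \frac{0}{138} = 0 \cdot \frac{1}{138} = 0$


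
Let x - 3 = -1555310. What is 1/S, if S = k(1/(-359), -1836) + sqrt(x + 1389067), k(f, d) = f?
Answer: -359/21425177441 - 515524*I*sqrt(10390)/21425177441 ≈ -1.6756e-8 - 0.0024526*I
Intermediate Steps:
x = -1555307 (x = 3 - 1555310 = -1555307)
S = -1/359 + 4*I*sqrt(10390) (S = 1/(-359) + sqrt(-1555307 + 1389067) = -1/359 + sqrt(-166240) = -1/359 + 4*I*sqrt(10390) ≈ -0.0027855 + 407.73*I)
1/S = 1/(-1/359 + 4*I*sqrt(10390))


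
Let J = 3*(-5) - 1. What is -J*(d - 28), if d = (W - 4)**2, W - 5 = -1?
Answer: -448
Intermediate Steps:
W = 4 (W = 5 - 1 = 4)
d = 0 (d = (4 - 4)**2 = 0**2 = 0)
J = -16 (J = -15 - 1 = -16)
-J*(d - 28) = -(-16)*(0 - 28) = -(-16)*(-28) = -1*448 = -448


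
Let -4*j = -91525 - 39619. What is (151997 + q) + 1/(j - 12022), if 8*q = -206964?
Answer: 2618890647/20764 ≈ 1.2613e+5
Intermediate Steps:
j = 32786 (j = -(-91525 - 39619)/4 = -¼*(-131144) = 32786)
q = -51741/2 (q = (⅛)*(-206964) = -51741/2 ≈ -25871.)
(151997 + q) + 1/(j - 12022) = (151997 - 51741/2) + 1/(32786 - 12022) = 252253/2 + 1/20764 = 2618890647/20764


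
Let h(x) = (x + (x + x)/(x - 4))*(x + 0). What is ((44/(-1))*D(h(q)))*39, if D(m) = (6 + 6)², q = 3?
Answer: -247104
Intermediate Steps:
h(x) = x*(x + 2*x/(-4 + x)) (h(x) = (x + (2*x)/(-4 + x))*x = (x + 2*x/(-4 + x))*x = x*(x + 2*x/(-4 + x)))
D(m) = 144 (D(m) = 12² = 144)
((44/(-1))*D(h(q)))*39 = ((44/(-1))*144)*39 = ((44*(-1))*144)*39 = -44*144*39 = -6336*39 = -247104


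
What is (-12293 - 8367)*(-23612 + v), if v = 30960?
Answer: -151809680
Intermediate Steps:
(-12293 - 8367)*(-23612 + v) = (-12293 - 8367)*(-23612 + 30960) = -20660*7348 = -151809680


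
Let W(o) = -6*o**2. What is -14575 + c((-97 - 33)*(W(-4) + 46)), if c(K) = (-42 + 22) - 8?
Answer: -14603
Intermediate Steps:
c(K) = -28 (c(K) = -20 - 8 = -28)
-14575 + c((-97 - 33)*(W(-4) + 46)) = -14575 - 28 = -14603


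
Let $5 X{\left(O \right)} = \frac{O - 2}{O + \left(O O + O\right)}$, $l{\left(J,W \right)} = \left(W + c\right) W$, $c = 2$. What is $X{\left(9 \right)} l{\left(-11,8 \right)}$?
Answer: $\frac{112}{99} \approx 1.1313$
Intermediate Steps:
$l{\left(J,W \right)} = W \left(2 + W\right)$ ($l{\left(J,W \right)} = \left(W + 2\right) W = \left(2 + W\right) W = W \left(2 + W\right)$)
$X{\left(O \right)} = \frac{-2 + O}{5 \left(O^{2} + 2 O\right)}$ ($X{\left(O \right)} = \frac{\left(O - 2\right) \frac{1}{O + \left(O O + O\right)}}{5} = \frac{\left(-2 + O\right) \frac{1}{O + \left(O^{2} + O\right)}}{5} = \frac{\left(-2 + O\right) \frac{1}{O + \left(O + O^{2}\right)}}{5} = \frac{\left(-2 + O\right) \frac{1}{O^{2} + 2 O}}{5} = \frac{\frac{1}{O^{2} + 2 O} \left(-2 + O\right)}{5} = \frac{-2 + O}{5 \left(O^{2} + 2 O\right)}$)
$X{\left(9 \right)} l{\left(-11,8 \right)} = \frac{-2 + 9}{5 \cdot 9 \left(2 + 9\right)} 8 \left(2 + 8\right) = \frac{1}{5} \cdot \frac{1}{9} \cdot \frac{1}{11} \cdot 7 \cdot 8 \cdot 10 = \frac{1}{5} \cdot \frac{1}{9} \cdot \frac{1}{11} \cdot 7 \cdot 80 = \frac{7}{495} \cdot 80 = \frac{112}{99}$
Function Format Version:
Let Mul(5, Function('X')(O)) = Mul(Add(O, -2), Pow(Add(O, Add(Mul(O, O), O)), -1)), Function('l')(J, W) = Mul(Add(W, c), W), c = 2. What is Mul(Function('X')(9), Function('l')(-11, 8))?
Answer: Rational(112, 99) ≈ 1.1313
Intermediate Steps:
Function('l')(J, W) = Mul(W, Add(2, W)) (Function('l')(J, W) = Mul(Add(W, 2), W) = Mul(Add(2, W), W) = Mul(W, Add(2, W)))
Function('X')(O) = Mul(Rational(1, 5), Pow(Add(Pow(O, 2), Mul(2, O)), -1), Add(-2, O)) (Function('X')(O) = Mul(Rational(1, 5), Mul(Add(O, -2), Pow(Add(O, Add(Mul(O, O), O)), -1))) = Mul(Rational(1, 5), Mul(Add(-2, O), Pow(Add(O, Add(Pow(O, 2), O)), -1))) = Mul(Rational(1, 5), Mul(Add(-2, O), Pow(Add(O, Add(O, Pow(O, 2))), -1))) = Mul(Rational(1, 5), Mul(Add(-2, O), Pow(Add(Pow(O, 2), Mul(2, O)), -1))) = Mul(Rational(1, 5), Mul(Pow(Add(Pow(O, 2), Mul(2, O)), -1), Add(-2, O))) = Mul(Rational(1, 5), Pow(Add(Pow(O, 2), Mul(2, O)), -1), Add(-2, O)))
Mul(Function('X')(9), Function('l')(-11, 8)) = Mul(Mul(Rational(1, 5), Pow(9, -1), Pow(Add(2, 9), -1), Add(-2, 9)), Mul(8, Add(2, 8))) = Mul(Mul(Rational(1, 5), Rational(1, 9), Pow(11, -1), 7), Mul(8, 10)) = Mul(Mul(Rational(1, 5), Rational(1, 9), Rational(1, 11), 7), 80) = Mul(Rational(7, 495), 80) = Rational(112, 99)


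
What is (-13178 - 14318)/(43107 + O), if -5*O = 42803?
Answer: -4910/6169 ≈ -0.79591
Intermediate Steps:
O = -42803/5 (O = -1/5*42803 = -42803/5 ≈ -8560.6)
(-13178 - 14318)/(43107 + O) = (-13178 - 14318)/(43107 - 42803/5) = -27496/172732/5 = -27496*5/172732 = -4910/6169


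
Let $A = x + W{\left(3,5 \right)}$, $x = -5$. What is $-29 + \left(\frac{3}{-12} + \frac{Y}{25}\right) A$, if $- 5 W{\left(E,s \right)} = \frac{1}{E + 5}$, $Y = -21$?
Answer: $- \frac{94091}{4000} \approx -23.523$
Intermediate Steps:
$W{\left(E,s \right)} = - \frac{1}{5 \left(5 + E\right)}$ ($W{\left(E,s \right)} = - \frac{1}{5 \left(E + 5\right)} = - \frac{1}{5 \left(5 + E\right)}$)
$A = - \frac{201}{40}$ ($A = -5 - \frac{1}{25 + 5 \cdot 3} = -5 - \frac{1}{25 + 15} = -5 - \frac{1}{40} = - \frac{201}{40} \approx -5.025$)
$-29 + \left(\frac{3}{-12} + \frac{Y}{25}\right) A = -29 + \left(\frac{3}{-12} - \frac{21}{25}\right) \left(- \frac{201}{40}\right) = -29 + \left(3 \left(- \frac{1}{12}\right) - \frac{21}{25}\right) \left(- \frac{201}{40}\right) = -29 + \left(- \frac{1}{4} - \frac{21}{25}\right) \left(- \frac{201}{40}\right) = -29 - - \frac{21909}{4000} = -29 + \frac{21909}{4000} = - \frac{94091}{4000}$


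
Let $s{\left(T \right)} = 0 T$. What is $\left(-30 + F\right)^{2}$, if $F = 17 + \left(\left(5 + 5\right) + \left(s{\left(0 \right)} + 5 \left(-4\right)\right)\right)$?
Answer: $529$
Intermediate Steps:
$s{\left(T \right)} = 0$
$F = 7$ ($F = 17 + \left(\left(5 + 5\right) + \left(0 + 5 \left(-4\right)\right)\right) = 17 + \left(10 + \left(0 - 20\right)\right) = 17 + \left(10 - 20\right) = 17 - 10 = 7$)
$\left(-30 + F\right)^{2} = \left(-30 + 7\right)^{2} = \left(-23\right)^{2} = 529$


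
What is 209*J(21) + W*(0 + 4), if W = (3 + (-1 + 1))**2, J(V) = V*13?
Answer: 57093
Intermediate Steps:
J(V) = 13*V
W = 9 (W = (3 + 0)**2 = 3**2 = 9)
209*J(21) + W*(0 + 4) = 209*(13*21) + 9*(0 + 4) = 209*273 + 9*4 = 57057 + 36 = 57093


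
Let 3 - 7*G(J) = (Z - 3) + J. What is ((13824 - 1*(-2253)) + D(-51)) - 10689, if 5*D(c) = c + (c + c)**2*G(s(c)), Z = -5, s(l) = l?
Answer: 833271/35 ≈ 23808.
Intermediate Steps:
G(J) = 11/7 - J/7 (G(J) = 3/7 - ((-5 - 3) + J)/7 = 3/7 - (-8 + J)/7 = 3/7 + (8/7 - J/7) = 11/7 - J/7)
D(c) = c/5 + 4*c**2*(11/7 - c/7)/5 (D(c) = (c + (c + c)**2*(11/7 - c/7))/5 = (c + (2*c)**2*(11/7 - c/7))/5 = (c + (4*c**2)*(11/7 - c/7))/5 = (c + 4*c**2*(11/7 - c/7))/5 = c/5 + 4*c**2*(11/7 - c/7)/5)
((13824 - 1*(-2253)) + D(-51)) - 10689 = ((13824 - 1*(-2253)) - 1/35*(-51)*(-7 + 4*(-51)*(-11 - 51))) - 10689 = ((13824 + 2253) - 1/35*(-51)*(-7 + 4*(-51)*(-62))) - 10689 = (16077 - 1/35*(-51)*(-7 + 12648)) - 10689 = (16077 - 1/35*(-51)*12641) - 10689 = (16077 + 644691/35) - 10689 = 1207386/35 - 10689 = 833271/35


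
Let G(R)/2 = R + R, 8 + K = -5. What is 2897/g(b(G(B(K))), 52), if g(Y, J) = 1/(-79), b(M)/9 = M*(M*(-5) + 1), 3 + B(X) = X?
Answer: -228863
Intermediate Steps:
K = -13 (K = -8 - 5 = -13)
B(X) = -3 + X
G(R) = 4*R (G(R) = 2*(R + R) = 2*(2*R) = 4*R)
b(M) = 9*M*(1 - 5*M) (b(M) = 9*(M*(M*(-5) + 1)) = 9*(M*(-5*M + 1)) = 9*(M*(1 - 5*M)) = 9*M*(1 - 5*M))
g(Y, J) = -1/79
2897/g(b(G(B(K))), 52) = 2897/(-1/79) = 2897*(-79) = -228863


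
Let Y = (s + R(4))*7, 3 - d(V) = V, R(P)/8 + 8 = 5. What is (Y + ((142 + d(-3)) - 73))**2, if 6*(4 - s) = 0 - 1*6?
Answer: 3364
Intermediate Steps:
R(P) = -24 (R(P) = -64 + 8*5 = -64 + 40 = -24)
d(V) = 3 - V
s = 5 (s = 4 - (0 - 1*6)/6 = 4 - (0 - 6)/6 = 4 - 1/6*(-6) = 4 + 1 = 5)
Y = -133 (Y = (5 - 24)*7 = -19*7 = -133)
(Y + ((142 + d(-3)) - 73))**2 = (-133 + ((142 + (3 - 1*(-3))) - 73))**2 = (-133 + ((142 + (3 + 3)) - 73))**2 = (-133 + ((142 + 6) - 73))**2 = (-133 + (148 - 73))**2 = (-133 + 75)**2 = (-58)**2 = 3364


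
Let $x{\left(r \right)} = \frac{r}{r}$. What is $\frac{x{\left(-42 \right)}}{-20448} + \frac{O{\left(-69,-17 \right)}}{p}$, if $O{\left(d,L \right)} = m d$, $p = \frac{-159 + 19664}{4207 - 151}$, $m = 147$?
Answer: $- \frac{841230903089}{398838240} \approx -2109.2$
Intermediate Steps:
$x{\left(r \right)} = 1$
$p = \frac{19505}{4056} \approx 4.8089$
$O{\left(d,L \right)} = 147 d$
$\frac{x{\left(-42 \right)}}{-20448} + \frac{O{\left(-69,-17 \right)}}{p} = 1 \frac{1}{-20448} + \frac{147 \left(-69\right)}{\frac{19505}{4056}} = 1 \left(- \frac{1}{20448}\right) - \frac{41140008}{19505} = - \frac{1}{20448} - \frac{41140008}{19505} = - \frac{841230903089}{398838240}$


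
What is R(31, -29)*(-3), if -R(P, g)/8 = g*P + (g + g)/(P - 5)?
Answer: -281184/13 ≈ -21630.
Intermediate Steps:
R(P, g) = -16*g/(-5 + P) - 8*P*g (R(P, g) = -8*(g*P + (g + g)/(P - 5)) = -8*(P*g + (2*g)/(-5 + P)) = -8*(P*g + 2*g/(-5 + P)) = -16*g/(-5 + P) - 8*P*g)
R(31, -29)*(-3) = (8*(-29)*(-2 - 1*31² + 5*31)/(-5 + 31))*(-3) = (8*(-29)*(-2 - 1*961 + 155)/26)*(-3) = (8*(-29)*(1/26)*(-2 - 961 + 155))*(-3) = (8*(-29)*(1/26)*(-808))*(-3) = (93728/13)*(-3) = -281184/13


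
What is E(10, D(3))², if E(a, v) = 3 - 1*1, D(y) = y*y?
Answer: 4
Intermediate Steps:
D(y) = y²
E(a, v) = 2 (E(a, v) = 3 - 1 = 2)
E(10, D(3))² = 2² = 4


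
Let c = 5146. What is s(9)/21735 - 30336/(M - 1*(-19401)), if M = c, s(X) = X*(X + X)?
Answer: -24273198/19760335 ≈ -1.2284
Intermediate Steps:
s(X) = 2*X² (s(X) = X*(2*X) = 2*X²)
M = 5146
s(9)/21735 - 30336/(M - 1*(-19401)) = (2*9²)/21735 - 30336/(5146 - 1*(-19401)) = (2*81)*(1/21735) - 30336/(5146 + 19401) = 162*(1/21735) - 30336/24547 = 6/805 - 30336*1/24547 = 6/805 - 30336/24547 = -24273198/19760335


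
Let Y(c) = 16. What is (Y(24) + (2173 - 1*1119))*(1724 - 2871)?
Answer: -1227290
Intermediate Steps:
(Y(24) + (2173 - 1*1119))*(1724 - 2871) = (16 + (2173 - 1*1119))*(1724 - 2871) = (16 + (2173 - 1119))*(-1147) = (16 + 1054)*(-1147) = 1070*(-1147) = -1227290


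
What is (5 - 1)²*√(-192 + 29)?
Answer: 16*I*√163 ≈ 204.27*I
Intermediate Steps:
(5 - 1)²*√(-192 + 29) = 4²*√(-163) = 16*(I*√163) = 16*I*√163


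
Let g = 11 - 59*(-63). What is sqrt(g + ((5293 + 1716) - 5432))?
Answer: sqrt(5305) ≈ 72.835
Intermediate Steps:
g = 3728 (g = 11 + 3717 = 3728)
sqrt(g + ((5293 + 1716) - 5432)) = sqrt(3728 + ((5293 + 1716) - 5432)) = sqrt(3728 + (7009 - 5432)) = sqrt(3728 + 1577) = sqrt(5305)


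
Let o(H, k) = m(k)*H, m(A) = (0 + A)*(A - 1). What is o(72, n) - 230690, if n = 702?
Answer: 35200654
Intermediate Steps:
m(A) = A*(-1 + A)
o(H, k) = H*k*(-1 + k) (o(H, k) = (k*(-1 + k))*H = H*k*(-1 + k))
o(72, n) - 230690 = 72*702*(-1 + 702) - 230690 = 72*702*701 - 230690 = 35431344 - 230690 = 35200654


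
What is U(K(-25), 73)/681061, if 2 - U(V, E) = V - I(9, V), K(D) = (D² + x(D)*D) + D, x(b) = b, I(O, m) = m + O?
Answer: 11/681061 ≈ 1.6151e-5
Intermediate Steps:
I(O, m) = O + m
K(D) = D + 2*D² (K(D) = (D² + D*D) + D = (D² + D²) + D = 2*D² + D = D + 2*D²)
U(V, E) = 11 (U(V, E) = 2 - (V - (9 + V)) = 2 - (V + (-9 - V)) = 2 - 1*(-9) = 2 + 9 = 11)
U(K(-25), 73)/681061 = 11/681061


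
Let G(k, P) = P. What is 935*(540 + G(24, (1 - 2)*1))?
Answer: 503965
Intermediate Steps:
935*(540 + G(24, (1 - 2)*1)) = 935*(540 + (1 - 2)*1) = 935*(540 - 1*1) = 935*(540 - 1) = 935*539 = 503965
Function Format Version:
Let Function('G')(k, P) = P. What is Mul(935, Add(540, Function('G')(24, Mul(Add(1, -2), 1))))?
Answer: 503965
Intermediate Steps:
Mul(935, Add(540, Function('G')(24, Mul(Add(1, -2), 1)))) = Mul(935, Add(540, Mul(Add(1, -2), 1))) = Mul(935, Add(540, Mul(-1, 1))) = Mul(935, Add(540, -1)) = Mul(935, 539) = 503965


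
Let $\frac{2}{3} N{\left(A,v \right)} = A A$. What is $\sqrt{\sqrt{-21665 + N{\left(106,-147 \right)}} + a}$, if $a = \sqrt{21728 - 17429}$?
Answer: $\sqrt{\sqrt{4299} + i \sqrt{4811}} \approx 8.9725 + 3.8652 i$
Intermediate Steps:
$N{\left(A,v \right)} = \frac{3 A^{2}}{2}$ ($N{\left(A,v \right)} = \frac{3 A A}{2} = \frac{3 A^{2}}{2}$)
$a = \sqrt{4299} \approx 65.567$
$\sqrt{\sqrt{-21665 + N{\left(106,-147 \right)}} + a} = \sqrt{\sqrt{-21665 + \frac{3 \cdot 106^{2}}{2}} + \sqrt{4299}} = \sqrt{\sqrt{-21665 + \frac{3}{2} \cdot 11236} + \sqrt{4299}} = \sqrt{\sqrt{-21665 + 16854} + \sqrt{4299}} = \sqrt{\sqrt{-4811} + \sqrt{4299}} = \sqrt{i \sqrt{4811} + \sqrt{4299}} = \sqrt{\sqrt{4299} + i \sqrt{4811}}$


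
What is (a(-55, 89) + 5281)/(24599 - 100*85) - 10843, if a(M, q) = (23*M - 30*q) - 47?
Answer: -174560158/16099 ≈ -10843.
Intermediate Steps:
a(M, q) = -47 - 30*q + 23*M (a(M, q) = (-30*q + 23*M) - 47 = -47 - 30*q + 23*M)
(a(-55, 89) + 5281)/(24599 - 100*85) - 10843 = ((-47 - 30*89 + 23*(-55)) + 5281)/(24599 - 100*85) - 10843 = ((-47 - 2670 - 1265) + 5281)/(24599 - 8500) - 10843 = (-3982 + 5281)/16099 - 10843 = 1299*(1/16099) - 10843 = 1299/16099 - 10843 = -174560158/16099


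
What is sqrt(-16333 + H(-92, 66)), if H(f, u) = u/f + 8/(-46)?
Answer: I*sqrt(34562514)/46 ≈ 127.8*I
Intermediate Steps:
H(f, u) = -4/23 + u/f (H(f, u) = u/f + 8*(-1/46) = u/f - 4/23 = -4/23 + u/f)
sqrt(-16333 + H(-92, 66)) = sqrt(-16333 + (-4/23 + 66/(-92))) = sqrt(-16333 + (-4/23 + 66*(-1/92))) = sqrt(-16333 + (-4/23 - 33/46)) = sqrt(-16333 - 41/46) = sqrt(-751359/46) = I*sqrt(34562514)/46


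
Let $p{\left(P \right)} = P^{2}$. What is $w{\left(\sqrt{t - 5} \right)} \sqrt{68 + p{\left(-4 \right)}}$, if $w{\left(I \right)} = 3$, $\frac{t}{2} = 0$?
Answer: $6 \sqrt{21} \approx 27.495$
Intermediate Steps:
$t = 0$ ($t = 2 \cdot 0 = 0$)
$w{\left(\sqrt{t - 5} \right)} \sqrt{68 + p{\left(-4 \right)}} = 3 \sqrt{68 + \left(-4\right)^{2}} = 3 \sqrt{68 + 16} = 3 \sqrt{84} = 3 \cdot 2 \sqrt{21} = 6 \sqrt{21}$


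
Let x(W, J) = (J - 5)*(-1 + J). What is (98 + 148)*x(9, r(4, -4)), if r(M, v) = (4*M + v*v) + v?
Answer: 152766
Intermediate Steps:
r(M, v) = v + v² + 4*M (r(M, v) = (4*M + v²) + v = (v² + 4*M) + v = v + v² + 4*M)
x(W, J) = (-1 + J)*(-5 + J) (x(W, J) = (-5 + J)*(-1 + J) = (-1 + J)*(-5 + J))
(98 + 148)*x(9, r(4, -4)) = (98 + 148)*(5 + (-4 + (-4)² + 4*4)² - 6*(-4 + (-4)² + 4*4)) = 246*(5 + (-4 + 16 + 16)² - 6*(-4 + 16 + 16)) = 246*(5 + 28² - 6*28) = 246*(5 + 784 - 168) = 246*621 = 152766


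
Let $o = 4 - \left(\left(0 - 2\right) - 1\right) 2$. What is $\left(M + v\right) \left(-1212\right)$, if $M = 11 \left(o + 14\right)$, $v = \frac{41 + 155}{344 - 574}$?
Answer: $- \frac{36677544}{115} \approx -3.1894 \cdot 10^{5}$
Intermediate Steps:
$v = - \frac{98}{115}$ ($v = \frac{196}{-230} = 196 \left(- \frac{1}{230}\right) = - \frac{98}{115} \approx -0.85217$)
$o = 10$ ($o = 4 - \left(\left(0 - 2\right) - 1\right) 2 = 4 - \left(-2 - 1\right) 2 = 4 - \left(-3\right) 2 = 4 - -6 = 4 + 6 = 10$)
$M = 264$ ($M = 11 \left(10 + 14\right) = 11 \cdot 24 = 264$)
$\left(M + v\right) \left(-1212\right) = \left(264 - \frac{98}{115}\right) \left(-1212\right) = \frac{30262}{115} \left(-1212\right) = - \frac{36677544}{115}$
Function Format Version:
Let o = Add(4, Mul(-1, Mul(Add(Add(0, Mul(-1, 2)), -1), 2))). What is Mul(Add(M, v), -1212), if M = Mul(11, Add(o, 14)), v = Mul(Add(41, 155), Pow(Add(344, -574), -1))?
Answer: Rational(-36677544, 115) ≈ -3.1894e+5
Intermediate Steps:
v = Rational(-98, 115) (v = Mul(196, Pow(-230, -1)) = Mul(196, Rational(-1, 230)) = Rational(-98, 115) ≈ -0.85217)
o = 10 (o = Add(4, Mul(-1, Mul(Add(Add(0, -2), -1), 2))) = Add(4, Mul(-1, Mul(Add(-2, -1), 2))) = Add(4, Mul(-1, Mul(-3, 2))) = Add(4, Mul(-1, -6)) = Add(4, 6) = 10)
M = 264 (M = Mul(11, Add(10, 14)) = Mul(11, 24) = 264)
Mul(Add(M, v), -1212) = Mul(Add(264, Rational(-98, 115)), -1212) = Mul(Rational(30262, 115), -1212) = Rational(-36677544, 115)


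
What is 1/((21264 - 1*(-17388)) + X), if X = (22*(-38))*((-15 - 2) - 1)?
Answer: 1/53700 ≈ 1.8622e-5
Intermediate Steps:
X = 15048 (X = -836*(-17 - 1) = -836*(-18) = 15048)
1/((21264 - 1*(-17388)) + X) = 1/((21264 - 1*(-17388)) + 15048) = 1/((21264 + 17388) + 15048) = 1/(38652 + 15048) = 1/53700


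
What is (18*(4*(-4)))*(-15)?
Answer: 4320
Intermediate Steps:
(18*(4*(-4)))*(-15) = (18*(-16))*(-15) = -288*(-15) = 4320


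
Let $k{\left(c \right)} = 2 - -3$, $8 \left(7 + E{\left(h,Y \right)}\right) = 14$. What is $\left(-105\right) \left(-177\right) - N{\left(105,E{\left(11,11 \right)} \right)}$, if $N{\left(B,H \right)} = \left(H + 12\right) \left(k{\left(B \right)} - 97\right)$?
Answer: $19206$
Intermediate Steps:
$E{\left(h,Y \right)} = - \frac{21}{4}$ ($E{\left(h,Y \right)} = -7 + \frac{1}{8} \cdot 14 = -7 + \frac{7}{4} = - \frac{21}{4}$)
$k{\left(c \right)} = 5$ ($k{\left(c \right)} = 2 + 3 = 5$)
$N{\left(B,H \right)} = -1104 - 92 H$ ($N{\left(B,H \right)} = \left(H + 12\right) \left(5 - 97\right) = \left(12 + H\right) \left(-92\right) = -1104 - 92 H$)
$\left(-105\right) \left(-177\right) - N{\left(105,E{\left(11,11 \right)} \right)} = \left(-105\right) \left(-177\right) - \left(-1104 - -483\right) = 18585 - \left(-1104 + 483\right) = 18585 - -621 = 18585 + 621 = 19206$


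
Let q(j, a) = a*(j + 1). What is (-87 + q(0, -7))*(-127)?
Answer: 11938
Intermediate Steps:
q(j, a) = a*(1 + j)
(-87 + q(0, -7))*(-127) = (-87 - 7*(1 + 0))*(-127) = (-87 - 7*1)*(-127) = (-87 - 7)*(-127) = -94*(-127) = 11938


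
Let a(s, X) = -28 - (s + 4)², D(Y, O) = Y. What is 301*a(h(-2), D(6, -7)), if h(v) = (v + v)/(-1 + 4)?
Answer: -95116/9 ≈ -10568.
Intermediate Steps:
h(v) = 2*v/3 (h(v) = (2*v)/3 = (2*v)*(⅓) = 2*v/3)
a(s, X) = -28 - (4 + s)²
301*a(h(-2), D(6, -7)) = 301*(-28 - (4 + (⅔)*(-2))²) = 301*(-28 - (4 - 4/3)²) = 301*(-28 - (8/3)²) = 301*(-28 - 1*64/9) = 301*(-28 - 64/9) = 301*(-316/9) = -95116/9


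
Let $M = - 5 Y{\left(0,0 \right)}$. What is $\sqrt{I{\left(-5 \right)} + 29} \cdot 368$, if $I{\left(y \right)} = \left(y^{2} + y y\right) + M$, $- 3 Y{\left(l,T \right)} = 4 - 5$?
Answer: $\frac{736 \sqrt{174}}{3} \approx 3236.2$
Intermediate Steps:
$Y{\left(l,T \right)} = \frac{1}{3}$ ($Y{\left(l,T \right)} = - \frac{4 - 5}{3} = \left(- \frac{1}{3}\right) \left(-1\right) = \frac{1}{3}$)
$M = - \frac{5}{3}$ ($M = \left(-5\right) \frac{1}{3} = - \frac{5}{3} \approx -1.6667$)
$I{\left(y \right)} = - \frac{5}{3} + 2 y^{2}$ ($I{\left(y \right)} = \left(y^{2} + y y\right) - \frac{5}{3} = \left(y^{2} + y^{2}\right) - \frac{5}{3} = 2 y^{2} - \frac{5}{3} = - \frac{5}{3} + 2 y^{2}$)
$\sqrt{I{\left(-5 \right)} + 29} \cdot 368 = \sqrt{\left(- \frac{5}{3} + 2 \left(-5\right)^{2}\right) + 29} \cdot 368 = \sqrt{\left(- \frac{5}{3} + 2 \cdot 25\right) + 29} \cdot 368 = \sqrt{\left(- \frac{5}{3} + 50\right) + 29} \cdot 368 = \sqrt{\frac{145}{3} + 29} \cdot 368 = \sqrt{\frac{232}{3}} \cdot 368 = \frac{2 \sqrt{174}}{3} \cdot 368 = \frac{736 \sqrt{174}}{3}$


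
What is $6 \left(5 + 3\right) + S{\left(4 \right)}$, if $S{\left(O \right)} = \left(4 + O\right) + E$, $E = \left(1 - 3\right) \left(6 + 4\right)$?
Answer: $36$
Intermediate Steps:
$E = -20$ ($E = \left(-2\right) 10 = -20$)
$S{\left(O \right)} = -16 + O$ ($S{\left(O \right)} = \left(4 + O\right) - 20 = -16 + O$)
$6 \left(5 + 3\right) + S{\left(4 \right)} = 6 \left(5 + 3\right) + \left(-16 + 4\right) = 6 \cdot 8 - 12 = 48 - 12 = 36$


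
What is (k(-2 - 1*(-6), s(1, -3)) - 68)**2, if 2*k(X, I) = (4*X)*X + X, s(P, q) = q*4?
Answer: 1156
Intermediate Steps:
s(P, q) = 4*q
k(X, I) = X/2 + 2*X**2 (k(X, I) = ((4*X)*X + X)/2 = (4*X**2 + X)/2 = (X + 4*X**2)/2 = X/2 + 2*X**2)
(k(-2 - 1*(-6), s(1, -3)) - 68)**2 = ((-2 - 1*(-6))*(1 + 4*(-2 - 1*(-6)))/2 - 68)**2 = ((-2 + 6)*(1 + 4*(-2 + 6))/2 - 68)**2 = ((1/2)*4*(1 + 4*4) - 68)**2 = ((1/2)*4*(1 + 16) - 68)**2 = ((1/2)*4*17 - 68)**2 = (34 - 68)**2 = (-34)**2 = 1156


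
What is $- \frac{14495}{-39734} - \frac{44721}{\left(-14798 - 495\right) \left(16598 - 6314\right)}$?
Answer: $\frac{380242025359}{1041515634268} \approx 0.36509$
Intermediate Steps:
$- \frac{14495}{-39734} - \frac{44721}{\left(-14798 - 495\right) \left(16598 - 6314\right)} = \left(-14495\right) \left(- \frac{1}{39734}\right) - \frac{44721}{\left(-15293\right) 10284} = \frac{14495}{39734} - \frac{44721}{-157273212} = \frac{14495}{39734} - - \frac{14907}{52424404} = \frac{14495}{39734} + \frac{14907}{52424404} = \frac{380242025359}{1041515634268}$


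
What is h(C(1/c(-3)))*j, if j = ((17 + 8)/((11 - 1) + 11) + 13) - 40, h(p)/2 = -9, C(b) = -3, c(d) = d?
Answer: 3252/7 ≈ 464.57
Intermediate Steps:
h(p) = -18 (h(p) = 2*(-9) = -18)
j = -542/21 (j = (25/(10 + 11) + 13) - 40 = (25/21 + 13) - 40 = 298/21 - 40 = -542/21 ≈ -25.810)
h(C(1/c(-3)))*j = -18*(-542/21) = 3252/7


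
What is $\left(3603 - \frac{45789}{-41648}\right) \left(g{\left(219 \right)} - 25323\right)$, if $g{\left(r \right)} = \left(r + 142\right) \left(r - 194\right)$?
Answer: $- \frac{1223193690417}{20824} \approx -5.874 \cdot 10^{7}$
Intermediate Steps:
$g{\left(r \right)} = \left(-194 + r\right) \left(142 + r\right)$ ($g{\left(r \right)} = \left(142 + r\right) \left(-194 + r\right) = \left(-194 + r\right) \left(142 + r\right)$)
$\left(3603 - \frac{45789}{-41648}\right) \left(g{\left(219 \right)} - 25323\right) = \left(3603 - \frac{45789}{-41648}\right) \left(\left(-27548 + 219^{2} - 11388\right) - 25323\right) = \left(3603 - - \frac{45789}{41648}\right) \left(\left(-27548 + 47961 - 11388\right) - 25323\right) = \left(3603 + \frac{45789}{41648}\right) \left(9025 - 25323\right) = \frac{150103533}{41648} \left(-16298\right) = - \frac{1223193690417}{20824}$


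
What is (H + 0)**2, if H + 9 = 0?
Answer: 81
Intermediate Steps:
H = -9 (H = -9 + 0 = -9)
(H + 0)**2 = (-9 + 0)**2 = (-9)**2 = 81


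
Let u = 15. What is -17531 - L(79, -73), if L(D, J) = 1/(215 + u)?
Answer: -4032131/230 ≈ -17531.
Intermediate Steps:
L(D, J) = 1/230 (L(D, J) = 1/(215 + 15) = 1/230)
-17531 - L(79, -73) = -17531 - 1*1/230 = -17531 - 1/230 = -4032131/230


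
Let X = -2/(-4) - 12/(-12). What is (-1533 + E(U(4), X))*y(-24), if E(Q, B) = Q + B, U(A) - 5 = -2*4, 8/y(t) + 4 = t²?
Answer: -279/13 ≈ -21.462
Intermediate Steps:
X = 3/2 (X = -2*(-¼) - 12*(-1/12) = ½ + 1 = 3/2 ≈ 1.5000)
y(t) = 8/(-4 + t²)
U(A) = -3 (U(A) = 5 - 2*4 = 5 - 8 = -3)
E(Q, B) = B + Q
(-1533 + E(U(4), X))*y(-24) = (-1533 + (3/2 - 3))*(8/(-4 + (-24)²)) = (-1533 - 3/2)*(8/(-4 + 576)) = -12276/572 = -3069/2*2/143 = -279/13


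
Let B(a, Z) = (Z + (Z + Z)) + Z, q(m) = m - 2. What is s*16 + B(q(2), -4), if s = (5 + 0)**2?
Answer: 384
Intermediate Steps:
q(m) = -2 + m
B(a, Z) = 4*Z (B(a, Z) = (Z + 2*Z) + Z = 3*Z + Z = 4*Z)
s = 25 (s = 5**2 = 25)
s*16 + B(q(2), -4) = 25*16 + 4*(-4) = 400 - 16 = 384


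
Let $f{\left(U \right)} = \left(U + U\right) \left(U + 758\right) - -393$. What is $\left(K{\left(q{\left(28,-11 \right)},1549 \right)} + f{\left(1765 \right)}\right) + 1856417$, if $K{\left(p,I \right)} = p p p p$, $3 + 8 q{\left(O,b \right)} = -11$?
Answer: $\frac{2755330401}{256} \approx 1.0763 \cdot 10^{7}$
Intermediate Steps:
$q{\left(O,b \right)} = - \frac{7}{4}$ ($q{\left(O,b \right)} = - \frac{3}{8} + \frac{1}{8} \left(-11\right) = - \frac{3}{8} - \frac{11}{8} = - \frac{7}{4}$)
$K{\left(p,I \right)} = p^{4}$ ($K{\left(p,I \right)} = p p^{2} p = p p^{3} = p^{4}$)
$f{\left(U \right)} = 393 + 2 U \left(758 + U\right)$ ($f{\left(U \right)} = 2 U \left(758 + U\right) + 393 = 393 + 2 U \left(758 + U\right)$)
$\left(K{\left(q{\left(28,-11 \right)},1549 \right)} + f{\left(1765 \right)}\right) + 1856417 = \left(\left(- \frac{7}{4}\right)^{4} + \left(393 + 2 \cdot 1765^{2} + 1516 \cdot 1765\right)\right) + 1856417 = \left(\frac{2401}{256} + \left(393 + 2 \cdot 3115225 + 2675740\right)\right) + 1856417 = \left(\frac{2401}{256} + \left(393 + 6230450 + 2675740\right)\right) + 1856417 = \left(\frac{2401}{256} + 8906583\right) + 1856417 = \frac{2280087649}{256} + 1856417 = \frac{2755330401}{256}$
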